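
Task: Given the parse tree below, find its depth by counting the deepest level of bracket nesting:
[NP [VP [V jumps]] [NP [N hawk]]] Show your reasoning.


Count bracket nesting levels:
'[' at pos 0: depth = 1
'[' at pos 4: depth = 2
'[' at pos 8: depth = 3
'[' at pos 19: depth = 2
'[' at pos 23: depth = 3
Maximum depth reached: 3

3


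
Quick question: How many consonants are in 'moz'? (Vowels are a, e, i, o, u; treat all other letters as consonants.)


Consonants in 'moz': m, z = 2 consonants.

2


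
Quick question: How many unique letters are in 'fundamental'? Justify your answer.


Unique letters in 'fundamental': {a, d, e, f, l, m, n, t, u} = 9 distinct letters.

9


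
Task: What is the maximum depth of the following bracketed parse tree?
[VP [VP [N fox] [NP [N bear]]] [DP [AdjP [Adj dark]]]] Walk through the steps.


Count bracket nesting levels:
'[' at pos 0: depth = 1
'[' at pos 4: depth = 2
'[' at pos 8: depth = 3
'[' at pos 16: depth = 3
'[' at pos 20: depth = 4
'[' at pos 31: depth = 2
'[' at pos 35: depth = 3
'[' at pos 41: depth = 4
Maximum depth reached: 4

4


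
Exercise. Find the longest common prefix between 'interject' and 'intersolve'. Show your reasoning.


Compare from the start: 5 characters match: 'inter'. Mismatch at position 6: 'j' vs 's'.

inter


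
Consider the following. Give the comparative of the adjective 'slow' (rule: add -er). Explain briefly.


Apply comparative formation (add -er): 'slow' -> 'slower'.

slower


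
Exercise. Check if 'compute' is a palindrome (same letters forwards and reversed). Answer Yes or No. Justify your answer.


Forward: 'compute'
Reversed: 'etupmoc'
They differ.

No


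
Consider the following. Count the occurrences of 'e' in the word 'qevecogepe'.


Letter 'e' in 'qevecogepe': found at position(s) 2, 4, 8, 10 = 4 occurrence(s).

4


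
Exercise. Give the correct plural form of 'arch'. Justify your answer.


Apply rule: Add -es (sibilant/fricative ending). 'arch' becomes 'arches'.

arches


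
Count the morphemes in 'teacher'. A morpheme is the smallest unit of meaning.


Decomposition: teach (root) + -er (suffix) = 2 morpheme(s)

2 morphemes


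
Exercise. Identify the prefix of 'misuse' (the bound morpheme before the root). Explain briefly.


The word 'misuse' = 'mis' (prefix) + 'use' (root). The prefix is 'mis'.

mis


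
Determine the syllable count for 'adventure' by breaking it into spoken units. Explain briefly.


Break 'adventure' into syllables: ad-ven-ture -> ad | ven | ture = 3 syllables

3 syllables


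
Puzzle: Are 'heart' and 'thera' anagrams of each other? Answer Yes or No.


Sorted letters of 'heart': 'aehrt'
Sorted letters of 'thera': 'aehrt'
They match.

Yes


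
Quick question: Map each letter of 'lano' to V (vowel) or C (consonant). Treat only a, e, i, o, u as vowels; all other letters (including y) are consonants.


Letter mapping: l = C, a = V, n = C, o = V.

CVCV


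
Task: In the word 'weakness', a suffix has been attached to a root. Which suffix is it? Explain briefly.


The word 'weakness' = 'weak' (root) + '-ness' (suffix). The suffix is '-ness'.

ness


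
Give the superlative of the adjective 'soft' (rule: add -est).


Apply superlative formation (add -est): 'soft' -> 'softest'.

softest


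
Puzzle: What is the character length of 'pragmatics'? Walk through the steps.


Spell out 'pragmatics' and number each letter: p(1), r(2), a(3), g(4), m(5), a(6), t(7), i(8), c(9), s(10). Total: 10 letters.

10


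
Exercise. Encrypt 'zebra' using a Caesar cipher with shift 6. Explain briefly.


Shift each letter by 6: z -> f, e -> k, b -> h, r -> x, a -> g. Result: 'fkhxg'.

fkhxg


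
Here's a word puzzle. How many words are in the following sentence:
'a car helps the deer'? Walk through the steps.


Split into words: a | car | helps | the | deer = 5 words.

5


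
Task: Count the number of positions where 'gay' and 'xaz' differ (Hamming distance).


Alignment:
Position 1: 'g' vs 'x' = DIFFER
Position 2: 'a' vs 'a' = match
Position 3: 'y' vs 'z' = DIFFER
Total differences: 2

2


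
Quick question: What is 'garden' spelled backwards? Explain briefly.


Reverse 'garden' character by character: 'nedrag'.

nedrag


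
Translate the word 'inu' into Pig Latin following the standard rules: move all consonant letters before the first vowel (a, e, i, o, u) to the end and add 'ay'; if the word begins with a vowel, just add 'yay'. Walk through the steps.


'inu' starts with a vowel, so add 'yay': 'inuyay'.

inuyay


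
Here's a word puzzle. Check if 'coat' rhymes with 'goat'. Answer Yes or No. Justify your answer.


Rime (stressed vowel + following sounds) of 'coat': -oat = /oʊt/
Rime of 'goat': -oat = /oʊt/
/oʊt/ and /oʊt/ are the same ending sound, so the words rhyme.

Yes


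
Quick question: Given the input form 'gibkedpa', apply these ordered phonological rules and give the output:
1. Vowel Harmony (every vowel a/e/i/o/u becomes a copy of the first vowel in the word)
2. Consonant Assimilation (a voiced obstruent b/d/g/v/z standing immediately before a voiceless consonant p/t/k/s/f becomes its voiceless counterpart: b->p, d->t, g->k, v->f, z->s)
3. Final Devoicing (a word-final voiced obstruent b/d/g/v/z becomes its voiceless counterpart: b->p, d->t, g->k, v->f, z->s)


Starting form: 'gibkedpa'
Rule 1: Vowel Harmony: all vowels become 'i' (matching first vowel). 'gibkedpa' -> 'gibkidpi'
Rule 2: Consonant Assimilation: voiced obstruent before voiceless consonant becomes voiceless ('bk' -> 'pk', 'dp' -> 'tp'). 'gibkidpi' -> 'gipkitpi'
Rule 3: Final Devoicing: the word ends in the vowel 'i', not a consonant. No change.
Final form: 'gipkitpi'

gipkitpi


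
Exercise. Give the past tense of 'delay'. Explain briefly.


Apply rule: Add -ed. 'delay' becomes 'delayed'.

delayed


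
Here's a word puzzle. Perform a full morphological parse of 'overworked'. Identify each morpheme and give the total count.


Step 1: Identify prefix: 'over' (meaning: excessively)
Step 2: Identify root: 'work'
Step 3: Identify suffix(es): 'ed'
Decomposition: over- (prefix: excessively) + work (root) + -ed (suffix: past)
Total morphemes: 3

3 morphemes (over- (prefix: excessively) + work (root) + -ed (suffix: past))


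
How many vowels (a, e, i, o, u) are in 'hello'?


Vowels in 'hello': e, o = 2 vowels.

2


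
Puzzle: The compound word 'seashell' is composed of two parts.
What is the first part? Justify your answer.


Split 'seashell' into 'sea' + 'shell'. The first part is 'sea'.

sea


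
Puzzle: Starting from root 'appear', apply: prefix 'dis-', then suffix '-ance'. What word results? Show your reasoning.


Step 1: Add prefix 'dis-' to 'appear' = 'disappear'
Step 2: Add suffix '-ance' to 'disappear' = 'disappearance'

disappearance


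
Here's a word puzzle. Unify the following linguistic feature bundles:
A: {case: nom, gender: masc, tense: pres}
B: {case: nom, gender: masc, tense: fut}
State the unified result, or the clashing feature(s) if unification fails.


Compare features:
case: A=nom vs B=nom -> unified: nom
gender: A=masc vs B=masc -> unified: masc
tense: A=pres vs B=fut -> CLASH
Clash detected on feature 'tense' (pres vs fut); unification fails.

CLASH on 'tense' (pres vs fut)


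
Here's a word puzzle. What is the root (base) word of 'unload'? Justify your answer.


Remove prefix 'un' from 'unload' to get root 'load'.

load


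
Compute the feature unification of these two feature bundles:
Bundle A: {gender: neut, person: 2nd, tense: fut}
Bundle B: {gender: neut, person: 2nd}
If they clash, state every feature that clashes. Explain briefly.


Compare features:
gender: A=neut vs B=neut -> unified: neut
person: A=2nd vs B=2nd -> unified: 2nd
tense: A=fut vs B=_ -> unified: fut
No clashes found.

Unified: {gender: neut, person: 2nd, tense: fut}


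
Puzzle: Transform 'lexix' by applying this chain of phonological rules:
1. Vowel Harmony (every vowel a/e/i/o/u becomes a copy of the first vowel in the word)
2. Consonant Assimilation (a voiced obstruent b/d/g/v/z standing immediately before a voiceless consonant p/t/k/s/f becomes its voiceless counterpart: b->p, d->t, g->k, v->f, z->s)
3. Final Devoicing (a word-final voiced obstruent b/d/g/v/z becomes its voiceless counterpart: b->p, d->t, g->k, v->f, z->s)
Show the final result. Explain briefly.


Starting form: 'lexix'
Rule 1: Vowel Harmony: all vowels become 'e' (matching first vowel). 'lexix' -> 'lexex'
Rule 2: Consonant Assimilation: no voiced obstruent (b/d/g/v/z) stands immediately before a voiceless consonant (p/t/k/s/f). No change.
Rule 3: Final Devoicing: final consonant 'x' is not one of the voiced obstruents b/d/g/v/z. No change.
Final form: 'lexex'

lexex


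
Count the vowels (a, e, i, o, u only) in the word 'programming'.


Vowels in 'programming': o, a, i = 3 vowels.

3


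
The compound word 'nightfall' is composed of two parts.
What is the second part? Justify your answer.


Split 'nightfall' into 'night' + 'fall'. The second part is 'fall'.

fall


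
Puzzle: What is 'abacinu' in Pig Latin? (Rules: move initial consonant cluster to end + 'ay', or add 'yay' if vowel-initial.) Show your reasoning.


'abacinu' starts with a vowel, so add 'yay': 'abacinuyay'.

abacinuyay


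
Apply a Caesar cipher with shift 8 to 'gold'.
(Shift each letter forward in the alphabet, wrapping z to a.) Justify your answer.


Shift each letter by 8: g -> o, o -> w, l -> t, d -> l. Result: 'owtl'.

owtl


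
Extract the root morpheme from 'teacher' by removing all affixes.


Remove suffix '-er' from 'teacher' to get root 'teach'.

teach


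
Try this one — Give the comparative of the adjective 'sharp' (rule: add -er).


Apply comparative formation (add -er): 'sharp' -> 'sharper'.

sharper


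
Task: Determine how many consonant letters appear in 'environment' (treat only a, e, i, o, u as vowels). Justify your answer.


Consonants in 'environment': n, v, r, n, m, n, t = 7 consonants.

7


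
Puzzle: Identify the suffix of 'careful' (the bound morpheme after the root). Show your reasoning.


The word 'careful' = 'care' (root) + '-ful' (suffix). The suffix is '-ful'.

ful


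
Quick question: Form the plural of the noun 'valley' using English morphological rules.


Apply rule: Add -s. 'valley' becomes 'valleys'.

valleys


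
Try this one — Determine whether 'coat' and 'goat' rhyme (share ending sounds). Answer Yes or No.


Rime (stressed vowel + following sounds) of 'coat': -oat = /oʊt/
Rime of 'goat': -oat = /oʊt/
/oʊt/ and /oʊt/ are the same ending sound, so the words rhyme.

Yes


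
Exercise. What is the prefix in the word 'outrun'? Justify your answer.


The word 'outrun' = 'out' (prefix) + 'run' (root). The prefix is 'out'.

out


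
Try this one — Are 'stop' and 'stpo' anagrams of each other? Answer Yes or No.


Sorted letters of 'stop': 'opst'
Sorted letters of 'stpo': 'opst'
They match.

Yes


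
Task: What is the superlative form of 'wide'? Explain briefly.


Apply superlative formation (ends in e: add -st): 'wide' -> 'widest'.

widest


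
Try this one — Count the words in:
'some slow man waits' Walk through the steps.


Split into words: some | slow | man | waits = 4 words.

4


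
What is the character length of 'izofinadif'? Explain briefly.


Spell out 'izofinadif' and number each letter: i(1), z(2), o(3), f(4), i(5), n(6), a(7), d(8), i(9), f(10). Total: 10 letters.

10


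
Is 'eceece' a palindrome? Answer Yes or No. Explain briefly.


Forward: 'eceece'
Reversed: 'eceece'
They are identical.

Yes


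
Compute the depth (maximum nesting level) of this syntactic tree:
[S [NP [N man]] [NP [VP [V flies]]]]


Count bracket nesting levels:
'[' at pos 0: depth = 1
'[' at pos 3: depth = 2
'[' at pos 7: depth = 3
'[' at pos 16: depth = 2
'[' at pos 20: depth = 3
'[' at pos 24: depth = 4
Maximum depth reached: 4

4


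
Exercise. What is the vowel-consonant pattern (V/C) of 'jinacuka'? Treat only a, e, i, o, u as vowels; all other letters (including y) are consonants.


Letter mapping: j = C, i = V, n = C, a = V, c = C, u = V, k = C, a = V.

CVCVCVCV


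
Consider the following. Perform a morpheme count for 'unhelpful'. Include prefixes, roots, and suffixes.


Decomposition: un- (prefix) + help (root) + -ful (suffix) = 3 morpheme(s)

3 morphemes


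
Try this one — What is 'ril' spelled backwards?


Reverse 'ril' character by character: 'lir'.

lir


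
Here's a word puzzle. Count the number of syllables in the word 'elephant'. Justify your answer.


Break 'elephant' into syllables: el-e-phant -> el | e | phant = 3 syllables

3 syllables


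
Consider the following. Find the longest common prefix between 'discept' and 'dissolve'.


Compare from the start: 3 characters match: 'dis'. Mismatch at position 4: 'c' vs 's'.

dis


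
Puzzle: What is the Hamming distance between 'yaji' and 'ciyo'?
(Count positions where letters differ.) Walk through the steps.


Alignment:
Position 1: 'y' vs 'c' = DIFFER
Position 2: 'a' vs 'i' = DIFFER
Position 3: 'j' vs 'y' = DIFFER
Position 4: 'i' vs 'o' = DIFFER
Total differences: 4

4


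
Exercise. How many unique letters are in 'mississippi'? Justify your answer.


Unique letters in 'mississippi': {i, m, p, s} = 4 distinct letters.

4


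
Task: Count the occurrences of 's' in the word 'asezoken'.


Letter 's' in 'asezoken': found at position(s) 2 = 1 occurrence(s).

1


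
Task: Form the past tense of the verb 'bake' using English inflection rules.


Apply rule: Add -d (word ends in -e). 'bake' becomes 'baked'.

baked


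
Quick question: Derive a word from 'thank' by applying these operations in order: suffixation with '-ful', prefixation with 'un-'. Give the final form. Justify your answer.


Step 1: Add suffix '-ful' to 'thank' = 'thankful'
Step 2: Add prefix 'un-' to 'thankful' = 'unthankful'

unthankful


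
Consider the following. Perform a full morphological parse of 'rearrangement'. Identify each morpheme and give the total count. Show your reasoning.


Step 1: Identify prefix: 're' (meaning: again)
Step 2: Identify root: 'arrange'
Step 3: Identify suffix(es): 'ment'
Decomposition: re- (prefix: again) + arrange (root) + -ment (suffix: action/result)
Total morphemes: 3

3 morphemes (re- (prefix: again) + arrange (root) + -ment (suffix: action/result))


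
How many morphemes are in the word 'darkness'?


Decomposition: dark (root) + -ness (suffix) = 2 morpheme(s)

2 morphemes


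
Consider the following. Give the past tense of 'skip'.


Apply rule: Double final consonant and add -ed. 'skip' becomes 'skipped'.

skipped


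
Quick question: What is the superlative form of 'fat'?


Apply superlative formation (double final consonant, add -est): 'fat' -> 'fattest'.

fattest


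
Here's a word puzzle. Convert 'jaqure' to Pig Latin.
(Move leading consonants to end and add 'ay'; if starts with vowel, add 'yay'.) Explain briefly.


'jaqure': move consonant cluster 'j' to end and add 'ay': 'aqurejay'.

aqurejay


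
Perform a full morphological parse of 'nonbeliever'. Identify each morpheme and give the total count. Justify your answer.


Step 1: Identify prefix: 'non' (meaning: not)
Step 2: Identify root: 'believe'
Step 3: Identify suffix(es): 'er'
Decomposition: non- (prefix: not) + believe (root) + -er (suffix: one who)
Total morphemes: 3

3 morphemes (non- (prefix: not) + believe (root) + -er (suffix: one who))


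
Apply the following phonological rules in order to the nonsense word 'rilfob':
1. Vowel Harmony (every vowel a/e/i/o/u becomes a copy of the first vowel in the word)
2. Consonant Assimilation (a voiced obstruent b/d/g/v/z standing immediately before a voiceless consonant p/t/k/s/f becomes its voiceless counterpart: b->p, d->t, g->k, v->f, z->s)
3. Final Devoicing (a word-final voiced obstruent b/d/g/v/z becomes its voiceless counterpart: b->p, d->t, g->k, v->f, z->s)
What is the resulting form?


Starting form: 'rilfob'
Rule 1: Vowel Harmony: all vowels become 'i' (matching first vowel). 'rilfob' -> 'rilfib'
Rule 2: Consonant Assimilation: no voiced obstruent (b/d/g/v/z) stands immediately before a voiceless consonant (p/t/k/s/f). No change.
Rule 3: Final Devoicing: word-final voiced obstruent 'b' becomes voiceless 'p'. 'rilfib' -> 'rilfip'
Final form: 'rilfip'

rilfip


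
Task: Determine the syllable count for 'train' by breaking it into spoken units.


Break 'train' into syllables: train -> train = 1 syllable

1 syllable


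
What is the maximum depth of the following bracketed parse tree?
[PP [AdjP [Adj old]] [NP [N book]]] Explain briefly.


Count bracket nesting levels:
'[' at pos 0: depth = 1
'[' at pos 4: depth = 2
'[' at pos 10: depth = 3
'[' at pos 21: depth = 2
'[' at pos 25: depth = 3
Maximum depth reached: 3

3


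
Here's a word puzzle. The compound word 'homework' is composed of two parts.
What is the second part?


Split 'homework' into 'home' + 'work'. The second part is 'work'.

work


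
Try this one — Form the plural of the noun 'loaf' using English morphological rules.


Apply rule: Change -f to -ves. 'loaf' becomes 'loaves'.

loaves


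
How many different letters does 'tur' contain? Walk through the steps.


Unique letters in 'tur': {r, t, u} = 3 distinct letters.

3


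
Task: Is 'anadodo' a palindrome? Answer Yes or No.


Forward: 'anadodo'
Reversed: 'ododana'
They differ.

No


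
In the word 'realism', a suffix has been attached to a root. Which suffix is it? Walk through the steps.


The word 'realism' = 'real' (root) + '-ism' (suffix). The suffix is '-ism'.

ism


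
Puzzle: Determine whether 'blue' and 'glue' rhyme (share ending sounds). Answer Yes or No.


Rime (stressed vowel + following sounds) of 'blue': -ue = /uː/
Rime of 'glue': -ue = /uː/
/uː/ and /uː/ are the same ending sound, so the words rhyme.

Yes


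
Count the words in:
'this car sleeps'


Split into words: this | car | sleeps = 3 words.

3


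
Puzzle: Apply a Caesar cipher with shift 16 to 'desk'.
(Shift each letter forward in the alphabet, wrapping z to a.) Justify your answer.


Shift each letter by 16: d -> t, e -> u, s -> i, k -> a. Result: 'tuia'.

tuia


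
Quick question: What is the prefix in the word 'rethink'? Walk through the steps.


The word 'rethink' = 're' (prefix) + 'think' (root). The prefix is 're'.

re


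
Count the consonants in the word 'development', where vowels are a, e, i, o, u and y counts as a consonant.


Consonants in 'development': d, v, l, p, m, n, t = 7 consonants.

7


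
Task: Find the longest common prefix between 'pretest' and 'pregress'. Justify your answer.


Compare from the start: 3 characters match: 'pre'. Mismatch at position 4: 't' vs 'g'.

pre


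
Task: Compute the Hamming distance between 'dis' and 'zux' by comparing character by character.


Alignment:
Position 1: 'd' vs 'z' = DIFFER
Position 2: 'i' vs 'u' = DIFFER
Position 3: 's' vs 'x' = DIFFER
Total differences: 3

3


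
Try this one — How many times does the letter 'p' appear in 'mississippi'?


Letter 'p' in 'mississippi': found at position(s) 9, 10 = 2 occurrence(s).

2


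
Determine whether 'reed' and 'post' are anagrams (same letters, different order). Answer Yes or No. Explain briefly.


Sorted letters of 'reed': 'deer'
Sorted letters of 'post': 'opst'
They do not match.

No


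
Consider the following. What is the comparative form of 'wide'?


Apply comparative formation (ends in e: add -r): 'wide' -> 'wider'.

wider


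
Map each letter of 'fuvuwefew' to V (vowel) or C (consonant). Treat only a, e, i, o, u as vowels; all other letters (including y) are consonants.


Letter mapping: f = C, u = V, v = C, u = V, w = C, e = V, f = C, e = V, w = C.

CVCVCVCVC


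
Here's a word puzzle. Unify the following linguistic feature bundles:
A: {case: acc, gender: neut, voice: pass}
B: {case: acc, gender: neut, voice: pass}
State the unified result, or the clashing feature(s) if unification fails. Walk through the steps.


Compare features:
case: A=acc vs B=acc -> unified: acc
gender: A=neut vs B=neut -> unified: neut
voice: A=pass vs B=pass -> unified: pass
No clashes found.

Unified: {case: acc, gender: neut, voice: pass}


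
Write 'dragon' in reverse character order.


Reverse 'dragon' character by character: 'nogard'.

nogard


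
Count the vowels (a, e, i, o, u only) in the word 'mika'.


Vowels in 'mika': i, a = 2 vowels.

2


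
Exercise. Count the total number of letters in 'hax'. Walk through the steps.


Spell out 'hax' and number each letter: h(1), a(2), x(3). Total: 3 letters.

3


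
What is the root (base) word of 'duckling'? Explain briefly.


Remove suffix '-ling' from 'duckling' to get root 'duck'.

duck


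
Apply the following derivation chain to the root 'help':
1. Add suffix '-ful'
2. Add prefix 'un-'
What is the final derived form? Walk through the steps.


Step 1: Add suffix '-ful' to 'help' = 'helpful'
Step 2: Add prefix 'un-' to 'helpful' = 'unhelpful'

unhelpful


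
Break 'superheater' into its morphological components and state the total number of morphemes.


Step 1: Identify prefix: 'super' (meaning: above)
Step 2: Identify root: 'heat'
Step 3: Identify suffix(es): 'er'
Decomposition: super- (prefix: above) + heat (root) + -er (suffix: one who)
Total morphemes: 3

3 morphemes (super- (prefix: above) + heat (root) + -er (suffix: one who))


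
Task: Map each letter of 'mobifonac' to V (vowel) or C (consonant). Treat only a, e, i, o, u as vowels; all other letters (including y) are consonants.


Letter mapping: m = C, o = V, b = C, i = V, f = C, o = V, n = C, a = V, c = C.

CVCVCVCVC


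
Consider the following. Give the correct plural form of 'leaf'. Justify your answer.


Apply rule: Change -f to -ves. 'leaf' becomes 'leaves'.

leaves


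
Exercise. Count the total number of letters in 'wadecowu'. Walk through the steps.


Spell out 'wadecowu' and number each letter: w(1), a(2), d(3), e(4), c(5), o(6), w(7), u(8). Total: 8 letters.

8


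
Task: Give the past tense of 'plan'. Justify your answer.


Apply rule: Double final consonant and add -ed. 'plan' becomes 'planned'.

planned


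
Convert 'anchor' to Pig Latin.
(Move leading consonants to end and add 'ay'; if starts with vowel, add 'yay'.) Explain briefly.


'anchor' starts with a vowel, so add 'yay': 'anchoryay'.

anchoryay


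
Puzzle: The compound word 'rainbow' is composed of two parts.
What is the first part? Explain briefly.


Split 'rainbow' into 'rain' + 'bow'. The first part is 'rain'.

rain


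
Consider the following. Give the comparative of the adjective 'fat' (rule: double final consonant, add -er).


Apply comparative formation (double final consonant, add -er): 'fat' -> 'fatter'.

fatter


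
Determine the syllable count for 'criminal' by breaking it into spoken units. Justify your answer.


Break 'criminal' into syllables: crim-i-nal -> crim | i | nal = 3 syllables

3 syllables


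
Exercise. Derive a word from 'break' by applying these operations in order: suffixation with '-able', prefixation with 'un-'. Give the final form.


Step 1: Add suffix '-able' to 'break' = 'breakable'
Step 2: Add prefix 'un-' to 'breakable' = 'unbreakable'

unbreakable


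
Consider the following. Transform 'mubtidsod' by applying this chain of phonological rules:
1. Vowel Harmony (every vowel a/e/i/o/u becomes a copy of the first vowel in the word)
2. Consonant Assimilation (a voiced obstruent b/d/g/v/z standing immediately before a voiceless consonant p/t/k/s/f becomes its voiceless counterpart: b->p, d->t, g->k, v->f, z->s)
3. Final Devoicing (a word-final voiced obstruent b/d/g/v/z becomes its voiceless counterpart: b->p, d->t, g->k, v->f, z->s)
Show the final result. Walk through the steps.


Starting form: 'mubtidsod'
Rule 1: Vowel Harmony: all vowels become 'u' (matching first vowel). 'mubtidsod' -> 'mubtudsud'
Rule 2: Consonant Assimilation: voiced obstruent before voiceless consonant becomes voiceless ('bt' -> 'pt', 'ds' -> 'ts'). 'mubtudsud' -> 'muptutsud'
Rule 3: Final Devoicing: word-final voiced obstruent 'd' becomes voiceless 't'. 'muptutsud' -> 'muptutsut'
Final form: 'muptutsut'

muptutsut


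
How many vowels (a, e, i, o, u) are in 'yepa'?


Vowels in 'yepa': e, a = 2 vowels.

2


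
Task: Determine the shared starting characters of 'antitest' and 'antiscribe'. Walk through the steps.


Compare from the start: 4 characters match: 'anti'. Mismatch at position 5: 't' vs 's'.

anti


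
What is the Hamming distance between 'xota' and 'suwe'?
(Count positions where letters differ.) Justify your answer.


Alignment:
Position 1: 'x' vs 's' = DIFFER
Position 2: 'o' vs 'u' = DIFFER
Position 3: 't' vs 'w' = DIFFER
Position 4: 'a' vs 'e' = DIFFER
Total differences: 4

4


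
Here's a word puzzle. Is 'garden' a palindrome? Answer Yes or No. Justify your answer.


Forward: 'garden'
Reversed: 'nedrag'
They differ.

No


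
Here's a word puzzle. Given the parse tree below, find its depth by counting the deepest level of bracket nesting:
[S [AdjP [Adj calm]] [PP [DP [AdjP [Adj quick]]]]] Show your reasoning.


Count bracket nesting levels:
'[' at pos 0: depth = 1
'[' at pos 3: depth = 2
'[' at pos 9: depth = 3
'[' at pos 21: depth = 2
'[' at pos 25: depth = 3
'[' at pos 29: depth = 4
'[' at pos 35: depth = 5
Maximum depth reached: 5

5


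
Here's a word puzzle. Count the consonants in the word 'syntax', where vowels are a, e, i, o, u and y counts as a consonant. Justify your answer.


Consonants in 'syntax': s, y, n, t, x = 5 consonants.

5


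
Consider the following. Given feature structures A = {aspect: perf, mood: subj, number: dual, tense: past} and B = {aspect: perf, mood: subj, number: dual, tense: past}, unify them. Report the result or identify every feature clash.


Compare features:
aspect: A=perf vs B=perf -> unified: perf
mood: A=subj vs B=subj -> unified: subj
number: A=dual vs B=dual -> unified: dual
tense: A=past vs B=past -> unified: past
No clashes found.

Unified: {aspect: perf, mood: subj, number: dual, tense: past}


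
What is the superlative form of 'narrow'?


Apply superlative formation (add -est): 'narrow' -> 'narrowest'.

narrowest


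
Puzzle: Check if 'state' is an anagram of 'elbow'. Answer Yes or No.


Sorted letters of 'state': 'aestt'
Sorted letters of 'elbow': 'below'
They do not match.

No


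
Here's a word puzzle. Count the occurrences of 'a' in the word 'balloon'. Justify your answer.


Letter 'a' in 'balloon': found at position(s) 2 = 1 occurrence(s).

1


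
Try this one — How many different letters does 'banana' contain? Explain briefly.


Unique letters in 'banana': {a, b, n} = 3 distinct letters.

3


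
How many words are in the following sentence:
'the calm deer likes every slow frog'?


Split into words: the | calm | deer | likes | every | slow | frog = 7 words.

7


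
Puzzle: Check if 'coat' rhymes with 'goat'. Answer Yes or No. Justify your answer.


Rime (stressed vowel + following sounds) of 'coat': -oat = /oʊt/
Rime of 'goat': -oat = /oʊt/
/oʊt/ and /oʊt/ are the same ending sound, so the words rhyme.

Yes


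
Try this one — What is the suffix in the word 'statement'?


The word 'statement' = 'state' (root) + '-ment' (suffix). The suffix is '-ment'.

ment


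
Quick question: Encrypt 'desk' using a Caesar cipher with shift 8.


Shift each letter by 8: d -> l, e -> m, s -> a, k -> s. Result: 'lmas'.

lmas


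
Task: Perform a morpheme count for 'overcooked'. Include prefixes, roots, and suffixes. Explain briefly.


Decomposition: over- (prefix) + cook (root) + -ed (suffix) = 3 morpheme(s)

3 morphemes


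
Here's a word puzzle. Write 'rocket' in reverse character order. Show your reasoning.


Reverse 'rocket' character by character: 'tekcor'.

tekcor


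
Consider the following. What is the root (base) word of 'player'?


Remove suffix '-er' from 'player' to get root 'play'.

play


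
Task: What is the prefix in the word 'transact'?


The word 'transact' = 'trans' (prefix) + 'act' (root). The prefix is 'trans'.

trans


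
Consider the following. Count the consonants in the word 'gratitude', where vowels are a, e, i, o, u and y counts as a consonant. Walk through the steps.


Consonants in 'gratitude': g, r, t, t, d = 5 consonants.

5


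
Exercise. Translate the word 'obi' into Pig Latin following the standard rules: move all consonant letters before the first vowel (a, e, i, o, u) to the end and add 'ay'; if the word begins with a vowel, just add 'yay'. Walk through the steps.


'obi' starts with a vowel, so add 'yay': 'obiyay'.

obiyay


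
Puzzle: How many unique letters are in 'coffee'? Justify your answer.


Unique letters in 'coffee': {c, e, f, o} = 4 distinct letters.

4


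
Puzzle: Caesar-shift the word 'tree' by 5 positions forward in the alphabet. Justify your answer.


Shift each letter by 5: t -> y, r -> w, e -> j, e -> j. Result: 'ywjj'.

ywjj


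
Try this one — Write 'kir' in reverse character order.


Reverse 'kir' character by character: 'rik'.

rik


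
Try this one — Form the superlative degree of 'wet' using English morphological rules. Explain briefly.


Apply superlative formation (double final consonant, add -est): 'wet' -> 'wettest'.

wettest


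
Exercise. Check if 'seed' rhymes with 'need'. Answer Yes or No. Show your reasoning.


Rime (stressed vowel + following sounds) of 'seed': -eed = /iːd/
Rime of 'need': -eed = /iːd/
/iːd/ and /iːd/ are the same ending sound, so the words rhyme.

Yes


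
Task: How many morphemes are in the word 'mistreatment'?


Decomposition: mis- (prefix) + treat (root) + -ment (suffix) = 3 morpheme(s)

3 morphemes


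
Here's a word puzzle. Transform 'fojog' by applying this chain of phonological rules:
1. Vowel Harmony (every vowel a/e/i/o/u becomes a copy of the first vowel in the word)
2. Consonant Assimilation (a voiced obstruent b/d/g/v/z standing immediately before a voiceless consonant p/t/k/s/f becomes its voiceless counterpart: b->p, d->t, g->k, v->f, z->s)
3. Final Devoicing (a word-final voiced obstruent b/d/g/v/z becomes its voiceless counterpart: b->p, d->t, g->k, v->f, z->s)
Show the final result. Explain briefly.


Starting form: 'fojog'
Rule 1: Vowel Harmony: all vowels already match. No change.
Rule 2: Consonant Assimilation: no voiced obstruent (b/d/g/v/z) stands immediately before a voiceless consonant (p/t/k/s/f). No change.
Rule 3: Final Devoicing: word-final voiced obstruent 'g' becomes voiceless 'k'. 'fojog' -> 'fojok'
Final form: 'fojok'

fojok


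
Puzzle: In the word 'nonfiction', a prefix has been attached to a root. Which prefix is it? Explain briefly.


The word 'nonfiction' = 'non' (prefix) + 'fiction' (root). The prefix is 'non'.

non


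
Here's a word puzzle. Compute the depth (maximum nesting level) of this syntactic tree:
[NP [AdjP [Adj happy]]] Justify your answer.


Count bracket nesting levels:
'[' at pos 0: depth = 1
'[' at pos 4: depth = 2
'[' at pos 10: depth = 3
Maximum depth reached: 3

3


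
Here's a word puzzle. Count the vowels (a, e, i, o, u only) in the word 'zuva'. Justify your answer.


Vowels in 'zuva': u, a = 2 vowels.

2


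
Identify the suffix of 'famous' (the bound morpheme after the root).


The word 'famous' = 'fame' (root) + '-ous' (suffix). The suffix is '-ous'.

ous


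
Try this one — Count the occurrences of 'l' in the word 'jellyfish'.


Letter 'l' in 'jellyfish': found at position(s) 3, 4 = 2 occurrence(s).

2


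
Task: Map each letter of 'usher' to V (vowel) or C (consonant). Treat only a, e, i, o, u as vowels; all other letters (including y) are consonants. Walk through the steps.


Letter mapping: u = V, s = C, h = C, e = V, r = C.

VCCVC


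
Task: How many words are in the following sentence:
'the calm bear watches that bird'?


Split into words: the | calm | bear | watches | that | bird = 6 words.

6


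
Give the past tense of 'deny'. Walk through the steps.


Apply rule: Change -y to -ied. 'deny' becomes 'denied'.

denied


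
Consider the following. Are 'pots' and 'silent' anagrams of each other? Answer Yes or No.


Sorted letters of 'pots': 'opst'
Sorted letters of 'silent': 'eilnst'
They do not match.

No


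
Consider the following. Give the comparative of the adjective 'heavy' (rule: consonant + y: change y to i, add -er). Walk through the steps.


Apply comparative formation (consonant + y: change y to i, add -er): 'heavy' -> 'heavier'.

heavier


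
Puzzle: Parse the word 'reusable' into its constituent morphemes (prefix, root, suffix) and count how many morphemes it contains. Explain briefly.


Step 1: Identify prefix: 're' (meaning: again)
Step 2: Identify root: 'use'
Step 3: Identify suffix(es): 'able'
Decomposition: re- (prefix: again) + use (root) + -able (suffix: capable of)
Total morphemes: 3

3 morphemes (re- (prefix: again) + use (root) + -able (suffix: capable of))


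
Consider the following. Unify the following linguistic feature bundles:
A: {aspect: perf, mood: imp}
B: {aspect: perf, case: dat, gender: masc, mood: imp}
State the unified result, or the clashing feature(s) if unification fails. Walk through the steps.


Compare features:
aspect: A=perf vs B=perf -> unified: perf
case: A=_ vs B=dat -> unified: dat
gender: A=_ vs B=masc -> unified: masc
mood: A=imp vs B=imp -> unified: imp
No clashes found.

Unified: {aspect: perf, case: dat, gender: masc, mood: imp}


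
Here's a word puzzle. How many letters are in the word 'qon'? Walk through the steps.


Spell out 'qon' and number each letter: q(1), o(2), n(3). Total: 3 letters.

3


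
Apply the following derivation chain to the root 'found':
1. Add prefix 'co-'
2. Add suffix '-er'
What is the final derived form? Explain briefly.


Step 1: Add prefix 'co-' to 'found' = 'cofound'
Step 2: Add suffix '-er' to 'cofound' = 'cofounder'

cofounder


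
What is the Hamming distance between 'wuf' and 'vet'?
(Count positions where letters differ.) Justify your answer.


Alignment:
Position 1: 'w' vs 'v' = DIFFER
Position 2: 'u' vs 'e' = DIFFER
Position 3: 'f' vs 't' = DIFFER
Total differences: 3

3


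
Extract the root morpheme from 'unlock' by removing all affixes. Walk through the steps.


Remove prefix 'un' from 'unlock' to get root 'lock'.

lock


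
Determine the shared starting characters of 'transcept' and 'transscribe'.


Compare from the start: 5 characters match: 'trans'. Mismatch at position 6: 'c' vs 's'.

trans


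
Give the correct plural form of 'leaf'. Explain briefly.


Apply rule: Change -f to -ves. 'leaf' becomes 'leaves'.

leaves


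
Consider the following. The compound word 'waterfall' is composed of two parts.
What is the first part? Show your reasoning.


Split 'waterfall' into 'water' + 'fall'. The first part is 'water'.

water


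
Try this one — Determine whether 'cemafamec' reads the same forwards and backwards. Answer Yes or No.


Forward: 'cemafamec'
Reversed: 'cemafamec'
They are identical.

Yes


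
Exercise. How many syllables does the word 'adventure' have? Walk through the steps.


Break 'adventure' into syllables: ad-ven-ture -> ad | ven | ture = 3 syllables

3 syllables


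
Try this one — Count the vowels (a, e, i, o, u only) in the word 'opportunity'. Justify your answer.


Vowels in 'opportunity': o, o, u, i = 4 vowels.

4


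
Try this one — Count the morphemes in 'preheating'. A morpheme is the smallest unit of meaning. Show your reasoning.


Decomposition: pre- (prefix) + heat (root) + -ing (suffix) = 3 morpheme(s)

3 morphemes


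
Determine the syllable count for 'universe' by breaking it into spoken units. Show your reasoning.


Break 'universe' into syllables: u-ni-verse -> u | ni | verse = 3 syllables

3 syllables


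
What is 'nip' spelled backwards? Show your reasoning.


Reverse 'nip' character by character: 'pin'.

pin


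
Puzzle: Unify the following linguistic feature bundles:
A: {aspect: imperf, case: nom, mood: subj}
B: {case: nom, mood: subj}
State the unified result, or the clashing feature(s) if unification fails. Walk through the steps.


Compare features:
aspect: A=imperf vs B=_ -> unified: imperf
case: A=nom vs B=nom -> unified: nom
mood: A=subj vs B=subj -> unified: subj
No clashes found.

Unified: {aspect: imperf, case: nom, mood: subj}


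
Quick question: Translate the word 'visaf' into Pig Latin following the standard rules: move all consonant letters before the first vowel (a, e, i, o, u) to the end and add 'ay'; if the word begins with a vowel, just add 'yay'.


'visaf': move consonant cluster 'v' to end and add 'ay': 'isafvay'.

isafvay


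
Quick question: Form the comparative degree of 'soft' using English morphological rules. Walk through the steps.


Apply comparative formation (add -er): 'soft' -> 'softer'.

softer


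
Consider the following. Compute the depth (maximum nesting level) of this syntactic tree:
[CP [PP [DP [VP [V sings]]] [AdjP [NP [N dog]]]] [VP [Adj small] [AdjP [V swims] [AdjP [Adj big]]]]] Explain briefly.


Count bracket nesting levels:
'[' at pos 0: depth = 1
'[' at pos 4: depth = 2
'[' at pos 8: depth = 3
'[' at pos 12: depth = 4
'[' at pos 16: depth = 5
'[' at pos 28: depth = 3
'[' at pos 34: depth = 4
'[' at pos 38: depth = 5
'[' at pos 49: depth = 2
'[' at pos 53: depth = 3
'[' at pos 65: depth = 3
'[' at pos 71: depth = 4
'[' at pos 81: depth = 4
'[' at pos 87: depth = 5
Maximum depth reached: 5

5


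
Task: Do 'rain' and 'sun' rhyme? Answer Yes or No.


Rime (stressed vowel + following sounds) of 'rain': -ain = /eɪn/
Rime of 'sun': -un = /ʌn/
/eɪn/ and /ʌn/ are different ending sounds, so the words do not rhyme.

No


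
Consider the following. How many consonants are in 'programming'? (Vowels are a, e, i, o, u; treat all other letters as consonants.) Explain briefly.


Consonants in 'programming': p, r, g, r, m, m, n, g = 8 consonants.

8


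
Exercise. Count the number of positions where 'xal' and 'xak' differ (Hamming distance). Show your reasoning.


Alignment:
Position 1: 'x' vs 'x' = match
Position 2: 'a' vs 'a' = match
Position 3: 'l' vs 'k' = DIFFER
Total differences: 1

1


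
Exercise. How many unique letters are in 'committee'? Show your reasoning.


Unique letters in 'committee': {c, e, i, m, o, t} = 6 distinct letters.

6


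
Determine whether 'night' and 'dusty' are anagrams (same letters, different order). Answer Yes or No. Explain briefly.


Sorted letters of 'night': 'ghint'
Sorted letters of 'dusty': 'dstuy'
They do not match.

No


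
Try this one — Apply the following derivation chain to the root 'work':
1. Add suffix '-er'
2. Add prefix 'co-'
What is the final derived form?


Step 1: Add suffix '-er' to 'work' = 'worker'
Step 2: Add prefix 'co-' to 'worker' = 'coworker'

coworker


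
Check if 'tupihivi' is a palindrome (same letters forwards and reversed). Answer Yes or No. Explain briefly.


Forward: 'tupihivi'
Reversed: 'ivihiput'
They differ.

No


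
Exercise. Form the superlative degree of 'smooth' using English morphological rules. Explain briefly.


Apply superlative formation (add -est): 'smooth' -> 'smoothest'.

smoothest


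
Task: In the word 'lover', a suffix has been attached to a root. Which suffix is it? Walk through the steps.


The word 'lover' = 'love' (root) + '-er' (suffix). The suffix is '-er'.

er
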